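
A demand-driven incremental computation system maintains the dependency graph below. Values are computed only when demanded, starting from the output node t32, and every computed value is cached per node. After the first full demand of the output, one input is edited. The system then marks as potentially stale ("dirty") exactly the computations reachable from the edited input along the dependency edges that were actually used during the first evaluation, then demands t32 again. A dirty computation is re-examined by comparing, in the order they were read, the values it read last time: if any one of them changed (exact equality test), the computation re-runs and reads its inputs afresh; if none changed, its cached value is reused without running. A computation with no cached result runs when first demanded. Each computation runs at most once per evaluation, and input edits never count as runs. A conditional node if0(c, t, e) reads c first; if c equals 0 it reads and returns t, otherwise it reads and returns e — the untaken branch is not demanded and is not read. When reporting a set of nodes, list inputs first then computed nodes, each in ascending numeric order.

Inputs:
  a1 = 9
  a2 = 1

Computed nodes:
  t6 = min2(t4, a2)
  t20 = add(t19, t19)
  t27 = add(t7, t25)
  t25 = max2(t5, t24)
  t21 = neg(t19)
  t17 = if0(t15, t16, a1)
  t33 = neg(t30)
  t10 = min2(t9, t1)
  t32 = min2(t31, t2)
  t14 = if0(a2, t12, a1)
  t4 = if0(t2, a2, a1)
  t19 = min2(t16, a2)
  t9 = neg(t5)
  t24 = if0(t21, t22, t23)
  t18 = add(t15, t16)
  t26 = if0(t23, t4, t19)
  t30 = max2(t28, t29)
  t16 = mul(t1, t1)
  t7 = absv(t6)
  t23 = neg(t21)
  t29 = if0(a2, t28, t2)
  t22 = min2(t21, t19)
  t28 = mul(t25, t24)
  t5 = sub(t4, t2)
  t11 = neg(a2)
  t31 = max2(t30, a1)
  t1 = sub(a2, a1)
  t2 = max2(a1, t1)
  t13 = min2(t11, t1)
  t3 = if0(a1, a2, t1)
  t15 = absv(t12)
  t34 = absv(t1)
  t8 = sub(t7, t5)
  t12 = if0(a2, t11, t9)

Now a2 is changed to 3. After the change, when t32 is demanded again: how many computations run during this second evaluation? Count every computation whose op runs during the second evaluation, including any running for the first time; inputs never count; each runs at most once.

First evaluation (everything demanded from the output):
  t1 = sub(1, 9) = -8
  t2 = max2(9, -8) = 9
  t4 = if0(t2=9 -> else branch a1) = 9
  t5 = sub(9, 9) = 0
  t16 = mul(-8, -8) = 64
  t19 = min2(64, 1) = 1
  t21 = neg(1) = -1
  t23 = neg(-1) = 1
  t24 = if0(t21=-1 -> else branch t23) = 1
  t25 = max2(0, 1) = 1
  t28 = mul(1, 1) = 1
  t29 = if0(a2=1 -> else branch t2) = 9
  t30 = max2(1, 9) = 9
  t31 = max2(9, 9) = 9
  t32 = min2(9, 9) = 9

Propagation after the edit:
  t1: runs — a2 1->3; result -6.
  t2: runs — t1 -8->-6; result 9 (same value as before).
  t4: checked — values it read are unchanged (t2 unchanged, a1 unchanged); reused cached 9 without running.
  t5: checked — values it read are unchanged (t4 unchanged, t2 unchanged); reused cached 0 without running.
  t16: runs — t1 -8->-6; t1 -8->-6; result 36.
  t19: runs — t16 64->36; a2 1->3; result 3.
  t21: runs — t19 1->3; result -3.
  t23: runs — t21 -1->-3; result 3.
  t24: runs — t21 -1->-3; t23 1->3; result 3.
  t25: runs — t24 1->3; result 3.
  t28: runs — t25 1->3; t24 1->3; result 9.
  t29: runs — a2 1->3; result 9 (same value as before).
  t30: runs — t28 1->9; result 9 (same value as before).
  t31: checked — values it read are unchanged (t30 unchanged, a1 unchanged); reused cached 9 without running.
  t32: checked — values it read are unchanged (t31 unchanged, t2 unchanged); reused cached 9 without running.

Key observation: the cutoff stops propagation at t4 — its inputs' values are unchanged, so it reuses its cache.

Computations that run: t1, t2, t16, t19, t21, t23, t24, t25, t28, t29, t30 — 11 in total.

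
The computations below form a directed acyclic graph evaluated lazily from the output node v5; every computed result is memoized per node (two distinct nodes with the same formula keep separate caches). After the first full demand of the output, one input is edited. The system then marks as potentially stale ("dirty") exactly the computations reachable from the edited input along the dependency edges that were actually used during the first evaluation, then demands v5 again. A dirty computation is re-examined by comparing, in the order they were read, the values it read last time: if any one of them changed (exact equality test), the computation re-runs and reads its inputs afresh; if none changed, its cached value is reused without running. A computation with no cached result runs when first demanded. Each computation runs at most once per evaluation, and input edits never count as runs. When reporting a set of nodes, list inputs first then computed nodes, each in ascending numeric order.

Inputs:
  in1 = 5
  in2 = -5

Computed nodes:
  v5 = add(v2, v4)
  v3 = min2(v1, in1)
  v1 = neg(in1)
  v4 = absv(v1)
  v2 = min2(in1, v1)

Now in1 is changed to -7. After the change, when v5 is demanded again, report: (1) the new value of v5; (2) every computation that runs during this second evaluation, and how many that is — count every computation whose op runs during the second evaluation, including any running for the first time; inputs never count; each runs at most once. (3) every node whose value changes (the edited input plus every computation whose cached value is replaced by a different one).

Demanding v5 again yields 0.
4 computations run: v1, v2, v4, v5.
The nodes whose values change: in1, v1, v2, v4.

First demand of the output computes:
  v1 = neg(5) = -5
  v2 = min2(5, -5) = -5
  v4 = absv(-5) = 5
  v5 = add(-5, 5) = 0

After the edit, cleaning proceeds:
  v1: a read changed (in1 5->-7) — executes, giving 7.
  v2: a read changed (in1 5->-7; v1 -5->7) — executes, giving -7.
  v4: a read changed (v1 -5->7) — executes, giving 7.
  v5: a read changed (v2 -5->-7; v4 5->7) — executes, giving 0 — identical to its old value.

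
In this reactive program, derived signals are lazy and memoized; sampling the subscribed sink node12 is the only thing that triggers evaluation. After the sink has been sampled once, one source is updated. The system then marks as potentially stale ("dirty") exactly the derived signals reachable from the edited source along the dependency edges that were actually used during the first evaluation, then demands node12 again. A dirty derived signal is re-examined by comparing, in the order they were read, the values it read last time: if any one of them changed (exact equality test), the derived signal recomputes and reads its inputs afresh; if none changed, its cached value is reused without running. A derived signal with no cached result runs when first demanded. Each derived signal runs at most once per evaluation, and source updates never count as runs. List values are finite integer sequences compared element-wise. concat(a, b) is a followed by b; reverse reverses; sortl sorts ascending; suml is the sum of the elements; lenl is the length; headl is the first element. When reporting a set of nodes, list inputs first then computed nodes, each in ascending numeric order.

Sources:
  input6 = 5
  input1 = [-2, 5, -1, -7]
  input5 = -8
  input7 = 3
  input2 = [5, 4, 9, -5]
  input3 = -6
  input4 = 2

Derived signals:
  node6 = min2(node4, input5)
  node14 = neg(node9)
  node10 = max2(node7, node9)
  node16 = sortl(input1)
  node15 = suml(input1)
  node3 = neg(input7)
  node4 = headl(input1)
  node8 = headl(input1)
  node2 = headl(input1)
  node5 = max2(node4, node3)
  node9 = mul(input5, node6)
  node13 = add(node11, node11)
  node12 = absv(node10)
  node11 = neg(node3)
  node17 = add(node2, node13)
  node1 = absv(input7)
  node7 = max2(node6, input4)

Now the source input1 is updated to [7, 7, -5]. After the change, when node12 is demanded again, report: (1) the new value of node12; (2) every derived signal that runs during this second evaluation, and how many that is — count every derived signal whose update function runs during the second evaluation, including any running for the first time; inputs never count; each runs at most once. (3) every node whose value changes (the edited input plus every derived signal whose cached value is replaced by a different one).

Demanding node12 again yields 64.
2 derived signals run: node4, node6.
The nodes whose values change: input1, node4.
Note the absorption at node6: it re-runs yet its value is the same, leaving the output's value untouched.

First demand of the output computes:
  node4 = headl([-2, 5, -1, -7]) = -2
  node6 = min2(-2, -8) = -8
  node7 = max2(-8, 2) = 2
  node9 = mul(-8, -8) = 64
  node10 = max2(2, 64) = 64
  node12 = absv(64) = 64

After the edit, cleaning proceeds:
  node4: a read changed (input1 [-2, 5, -1, -7]->[7, 7, -5]) — executes, giving 7.
  node6: a read changed (node4 -2->7) — executes, giving -8 — identical to its old value.
  node7: dirty, but its reads are unchanged (node6 unchanged, input4 unchanged); cached 2 stands.
  node9: dirty, but its reads are unchanged (input5 unchanged, node6 unchanged); cached 64 stands.
  node10: dirty, but its reads are unchanged (node7 unchanged, node9 unchanged); cached 64 stands.
  node12: dirty, but its reads are unchanged (node10 unchanged); cached 64 stands.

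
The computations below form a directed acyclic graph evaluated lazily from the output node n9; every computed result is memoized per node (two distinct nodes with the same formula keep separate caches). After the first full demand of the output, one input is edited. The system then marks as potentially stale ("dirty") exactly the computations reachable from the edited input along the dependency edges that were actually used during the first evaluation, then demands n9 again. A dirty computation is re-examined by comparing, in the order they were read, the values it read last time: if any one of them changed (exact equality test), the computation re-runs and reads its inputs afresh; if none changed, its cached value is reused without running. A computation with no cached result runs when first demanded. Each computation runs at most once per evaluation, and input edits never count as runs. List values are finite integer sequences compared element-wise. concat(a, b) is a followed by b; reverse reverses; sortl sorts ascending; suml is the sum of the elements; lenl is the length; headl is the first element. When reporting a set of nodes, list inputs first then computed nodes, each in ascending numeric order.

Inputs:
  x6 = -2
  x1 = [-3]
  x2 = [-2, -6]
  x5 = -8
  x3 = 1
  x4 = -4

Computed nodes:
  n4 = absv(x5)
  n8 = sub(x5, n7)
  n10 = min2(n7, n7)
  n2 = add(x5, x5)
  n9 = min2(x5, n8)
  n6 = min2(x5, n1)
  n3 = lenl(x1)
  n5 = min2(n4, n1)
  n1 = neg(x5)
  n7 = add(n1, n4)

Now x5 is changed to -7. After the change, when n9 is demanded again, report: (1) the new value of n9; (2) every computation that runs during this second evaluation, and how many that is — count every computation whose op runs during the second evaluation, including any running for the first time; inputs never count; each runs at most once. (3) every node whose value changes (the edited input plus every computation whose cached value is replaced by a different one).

First demand of the output computes:
  n1 = neg(-8) = 8
  n4 = absv(-8) = 8
  n7 = add(8, 8) = 16
  n8 = sub(-8, 16) = -24
  n9 = min2(-8, -24) = -24

After the edit, cleaning proceeds:
  n1: a read changed (x5 -8->-7) — executes, giving 7.
  n4: a read changed (x5 -8->-7) — executes, giving 7.
  n7: a read changed (n1 8->7; n4 8->7) — executes, giving 14.
  n8: a read changed (x5 -8->-7; n7 16->14) — executes, giving -21.
  n9: a read changed (x5 -8->-7; n8 -24->-21) — executes, giving -21.

Demanding n9 again yields -21.
5 computations run: n1, n4, n7, n8, n9.
The nodes whose values change: x5, n1, n4, n7, n8, n9.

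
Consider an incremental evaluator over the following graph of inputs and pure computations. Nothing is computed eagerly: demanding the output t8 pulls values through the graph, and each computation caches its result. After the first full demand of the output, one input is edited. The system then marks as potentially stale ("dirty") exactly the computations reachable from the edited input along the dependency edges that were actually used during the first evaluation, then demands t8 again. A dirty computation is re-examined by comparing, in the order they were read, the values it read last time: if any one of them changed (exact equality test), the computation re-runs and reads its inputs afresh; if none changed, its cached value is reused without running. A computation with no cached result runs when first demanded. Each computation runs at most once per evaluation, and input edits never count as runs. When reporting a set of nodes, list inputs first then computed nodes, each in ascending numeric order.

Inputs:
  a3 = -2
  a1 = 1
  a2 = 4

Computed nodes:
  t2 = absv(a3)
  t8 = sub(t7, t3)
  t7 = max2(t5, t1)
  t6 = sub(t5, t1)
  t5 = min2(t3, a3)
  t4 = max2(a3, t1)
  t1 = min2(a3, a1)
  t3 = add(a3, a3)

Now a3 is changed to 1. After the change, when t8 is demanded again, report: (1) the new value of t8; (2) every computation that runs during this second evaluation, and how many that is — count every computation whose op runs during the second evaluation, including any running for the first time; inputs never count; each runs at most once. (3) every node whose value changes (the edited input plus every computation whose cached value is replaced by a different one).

t8 now evaluates to -1.
Run set: t1, t3, t5, t7, t8 (5 run).
Changed values: a3, t1, t3, t5, t7, t8.

Initial pass — values computed on the first demand:
  t1 = min2(-2, 1) = -2
  t3 = add(-2, -2) = -4
  t5 = min2(-4, -2) = -4
  t7 = max2(-4, -2) = -2
  t8 = sub(-2, -4) = 2

Second demand — change propagation:
  t1: re-runs because a3 -2->1; new result 1.
  t3: re-runs because a3 -2->1; a3 -2->1; new result 2.
  t5: re-runs because t3 -4->2; a3 -2->1; new result 1.
  t7: re-runs because t5 -4->1; t1 -2->1; new result 1.
  t8: re-runs because t7 -2->1; t3 -4->2; new result -1.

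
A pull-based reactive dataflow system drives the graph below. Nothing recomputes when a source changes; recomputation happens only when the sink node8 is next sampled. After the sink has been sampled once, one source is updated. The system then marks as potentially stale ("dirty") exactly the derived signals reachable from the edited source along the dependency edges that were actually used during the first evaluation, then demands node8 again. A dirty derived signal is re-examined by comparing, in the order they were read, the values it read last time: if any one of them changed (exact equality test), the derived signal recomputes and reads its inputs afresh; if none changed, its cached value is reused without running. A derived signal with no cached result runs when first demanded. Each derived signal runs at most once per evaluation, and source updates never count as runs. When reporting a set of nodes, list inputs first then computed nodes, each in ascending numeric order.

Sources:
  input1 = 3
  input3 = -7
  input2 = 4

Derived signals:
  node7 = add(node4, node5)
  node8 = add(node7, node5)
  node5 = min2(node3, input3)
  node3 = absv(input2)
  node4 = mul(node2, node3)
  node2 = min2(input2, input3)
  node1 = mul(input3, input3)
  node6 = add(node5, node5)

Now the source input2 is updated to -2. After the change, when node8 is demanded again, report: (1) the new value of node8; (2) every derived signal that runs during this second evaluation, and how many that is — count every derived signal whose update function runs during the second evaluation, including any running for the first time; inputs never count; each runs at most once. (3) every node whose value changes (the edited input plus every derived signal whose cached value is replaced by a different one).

First evaluation (everything demanded from the output):
  node2 = min2(4, -7) = -7
  node3 = absv(4) = 4
  node4 = mul(-7, 4) = -28
  node5 = min2(4, -7) = -7
  node7 = add(-28, -7) = -35
  node8 = add(-35, -7) = -42

Propagation after the edit:
  node2: runs — input2 4->-2; result -7 (same value as before).
  node3: runs — input2 4->-2; result 2.
  node4: runs — node3 4->2; result -14.
  node5: runs — node3 4->2; result -7 (same value as before).
  node7: runs — node4 -28->-14; result -21.
  node8: runs — node7 -35->-21; result -28.

New value of node8: -28.
Derived signals that run: node2, node3, node4, node5, node7, node8 — 6 in total.
Values that change: input2, node3, node4, node7, node8.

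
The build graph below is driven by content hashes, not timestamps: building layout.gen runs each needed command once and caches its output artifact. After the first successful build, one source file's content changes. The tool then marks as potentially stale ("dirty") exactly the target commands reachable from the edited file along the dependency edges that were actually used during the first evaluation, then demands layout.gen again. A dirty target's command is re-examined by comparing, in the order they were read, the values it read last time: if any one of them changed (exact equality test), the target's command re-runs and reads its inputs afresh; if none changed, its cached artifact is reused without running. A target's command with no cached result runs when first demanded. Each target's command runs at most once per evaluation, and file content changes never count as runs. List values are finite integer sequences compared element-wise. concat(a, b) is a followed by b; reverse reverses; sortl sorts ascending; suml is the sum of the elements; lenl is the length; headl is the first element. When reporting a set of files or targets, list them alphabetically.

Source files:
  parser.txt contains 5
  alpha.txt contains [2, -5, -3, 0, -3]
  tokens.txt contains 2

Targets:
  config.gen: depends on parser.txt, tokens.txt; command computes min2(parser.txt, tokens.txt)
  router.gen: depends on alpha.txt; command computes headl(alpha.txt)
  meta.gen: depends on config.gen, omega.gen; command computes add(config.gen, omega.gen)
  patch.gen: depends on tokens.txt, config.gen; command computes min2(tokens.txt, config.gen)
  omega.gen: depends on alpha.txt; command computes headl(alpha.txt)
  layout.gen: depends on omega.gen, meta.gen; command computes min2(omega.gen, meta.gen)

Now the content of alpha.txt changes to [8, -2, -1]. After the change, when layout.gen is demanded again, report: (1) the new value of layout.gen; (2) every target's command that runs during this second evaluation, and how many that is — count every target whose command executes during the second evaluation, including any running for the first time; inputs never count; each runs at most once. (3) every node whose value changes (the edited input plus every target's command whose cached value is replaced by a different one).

layout.gen now evaluates to 8.
Run set: layout.gen, meta.gen, omega.gen (3 run).
Changed values: alpha.txt, layout.gen, meta.gen, omega.gen.

Initial pass — values computed on the first demand:
  config.gen = min2(5, 2) = 2
  omega.gen = headl([2, -5, -3, 0, -3]) = 2
  meta.gen = add(2, 2) = 4
  layout.gen = min2(2, 4) = 2

Second demand — change propagation:
  omega.gen: re-runs because alpha.txt [2, -5, -3, 0, -3]->[8, -2, -1]; new result 8.
  meta.gen: re-runs because omega.gen 2->8; new result 10.
  layout.gen: re-runs because omega.gen 2->8; meta.gen 4->10; new result 8.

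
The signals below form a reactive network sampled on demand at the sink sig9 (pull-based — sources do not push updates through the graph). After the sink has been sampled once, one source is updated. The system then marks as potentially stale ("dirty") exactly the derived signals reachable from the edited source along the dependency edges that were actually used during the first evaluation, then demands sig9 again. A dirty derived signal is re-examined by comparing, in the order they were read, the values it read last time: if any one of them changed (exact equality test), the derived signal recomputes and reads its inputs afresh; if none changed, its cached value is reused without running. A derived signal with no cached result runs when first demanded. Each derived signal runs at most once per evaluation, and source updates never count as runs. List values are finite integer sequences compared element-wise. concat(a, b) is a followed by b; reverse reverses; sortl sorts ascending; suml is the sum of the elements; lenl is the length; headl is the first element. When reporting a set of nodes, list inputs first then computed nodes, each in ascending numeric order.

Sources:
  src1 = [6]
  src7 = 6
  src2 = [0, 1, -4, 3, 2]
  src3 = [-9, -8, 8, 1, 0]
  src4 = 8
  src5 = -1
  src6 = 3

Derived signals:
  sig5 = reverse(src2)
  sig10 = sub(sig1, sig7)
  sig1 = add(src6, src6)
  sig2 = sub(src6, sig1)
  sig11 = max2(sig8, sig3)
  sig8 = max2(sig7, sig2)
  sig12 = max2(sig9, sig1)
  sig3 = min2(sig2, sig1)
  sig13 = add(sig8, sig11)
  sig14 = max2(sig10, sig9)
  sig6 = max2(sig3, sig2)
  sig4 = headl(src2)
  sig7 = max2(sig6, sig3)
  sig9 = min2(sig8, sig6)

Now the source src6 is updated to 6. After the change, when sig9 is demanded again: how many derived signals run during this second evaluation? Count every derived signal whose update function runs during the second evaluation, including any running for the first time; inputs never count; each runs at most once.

Run set: sig1, sig2, sig3, sig6, sig7, sig8, sig9 (7 run).

Initial pass — values computed on the first demand:
  sig1 = add(3, 3) = 6
  sig2 = sub(3, 6) = -3
  sig3 = min2(-3, 6) = -3
  sig6 = max2(-3, -3) = -3
  sig7 = max2(-3, -3) = -3
  sig8 = max2(-3, -3) = -3
  sig9 = min2(-3, -3) = -3

Second demand — change propagation:
  sig1: re-runs because src6 3->6; src6 3->6; new result 12.
  sig2: re-runs because src6 3->6; sig1 6->12; new result -6.
  sig3: re-runs because sig2 -3->-6; sig1 6->12; new result -6.
  sig6: re-runs because sig3 -3->-6; sig2 -3->-6; new result -6.
  sig7: re-runs because sig6 -3->-6; sig3 -3->-6; new result -6.
  sig8: re-runs because sig7 -3->-6; sig2 -3->-6; new result -6.
  sig9: re-runs because sig8 -3->-6; sig6 -3->-6; new result -6.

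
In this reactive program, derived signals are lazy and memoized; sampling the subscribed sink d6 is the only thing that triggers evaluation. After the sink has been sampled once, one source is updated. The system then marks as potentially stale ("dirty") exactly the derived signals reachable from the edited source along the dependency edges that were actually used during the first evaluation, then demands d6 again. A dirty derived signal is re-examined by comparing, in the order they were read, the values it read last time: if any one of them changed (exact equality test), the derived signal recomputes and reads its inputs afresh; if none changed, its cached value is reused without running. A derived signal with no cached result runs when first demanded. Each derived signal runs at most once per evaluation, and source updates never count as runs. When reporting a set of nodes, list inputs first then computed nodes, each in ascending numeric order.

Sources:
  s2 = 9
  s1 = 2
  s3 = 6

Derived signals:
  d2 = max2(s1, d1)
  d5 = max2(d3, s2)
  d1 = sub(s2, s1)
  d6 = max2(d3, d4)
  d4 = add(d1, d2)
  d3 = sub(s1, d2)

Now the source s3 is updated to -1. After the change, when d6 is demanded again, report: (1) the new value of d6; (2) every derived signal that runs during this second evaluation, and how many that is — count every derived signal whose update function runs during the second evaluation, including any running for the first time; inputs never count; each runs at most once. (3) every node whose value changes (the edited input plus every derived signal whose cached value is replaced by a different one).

First demand of the output computes:
  d1 = sub(9, 2) = 7
  d2 = max2(2, 7) = 7
  d3 = sub(2, 7) = -5
  d4 = add(7, 7) = 14
  d6 = max2(-5, 14) = 14

After the edit, cleaning proceeds:
  no node depends on s3 at all; the second demand re-runs nothing.

Note the shortcut — nothing in the graph depends on s3 at all, so no recomputation happens.

Demanding d6 again yields 14.
0 derived signals run: none.
The nodes whose values change: s3.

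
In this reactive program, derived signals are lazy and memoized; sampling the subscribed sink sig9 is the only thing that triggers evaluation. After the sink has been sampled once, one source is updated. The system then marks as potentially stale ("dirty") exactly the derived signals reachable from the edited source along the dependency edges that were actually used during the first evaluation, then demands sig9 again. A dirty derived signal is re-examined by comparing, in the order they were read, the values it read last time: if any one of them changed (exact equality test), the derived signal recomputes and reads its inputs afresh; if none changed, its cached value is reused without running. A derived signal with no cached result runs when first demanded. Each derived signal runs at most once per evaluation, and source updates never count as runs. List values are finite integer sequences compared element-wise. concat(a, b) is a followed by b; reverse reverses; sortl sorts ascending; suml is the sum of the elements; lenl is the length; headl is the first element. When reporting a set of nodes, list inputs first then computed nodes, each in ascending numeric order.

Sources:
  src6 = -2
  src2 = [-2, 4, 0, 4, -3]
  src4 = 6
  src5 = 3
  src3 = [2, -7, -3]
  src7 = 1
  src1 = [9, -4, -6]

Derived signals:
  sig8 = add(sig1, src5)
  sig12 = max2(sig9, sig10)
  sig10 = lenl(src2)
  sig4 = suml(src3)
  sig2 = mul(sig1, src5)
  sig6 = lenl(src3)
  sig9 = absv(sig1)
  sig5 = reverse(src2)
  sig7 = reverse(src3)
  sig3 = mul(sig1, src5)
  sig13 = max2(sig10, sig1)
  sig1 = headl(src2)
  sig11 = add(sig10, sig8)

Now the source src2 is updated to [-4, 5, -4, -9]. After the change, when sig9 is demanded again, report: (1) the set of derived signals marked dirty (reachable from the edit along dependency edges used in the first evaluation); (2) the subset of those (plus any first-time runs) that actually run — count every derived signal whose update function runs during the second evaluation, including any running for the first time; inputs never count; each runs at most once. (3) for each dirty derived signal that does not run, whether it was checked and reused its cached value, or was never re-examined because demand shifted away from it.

The edit dirties: sig1, sig9.
2 derived signals run: sig1, sig9.
No dirty derived signal escaped a run.

First demand of the output computes:
  sig1 = headl([-2, 4, 0, 4, -3]) = -2
  sig9 = absv(-2) = 2

After the edit, cleaning proceeds:
  sig1: a read changed (src2 [-2, 4, 0, 4, -3]->[-4, 5, -4, -9]) — executes, giving -4.
  sig9: a read changed (sig1 -2->-4) — executes, giving 4.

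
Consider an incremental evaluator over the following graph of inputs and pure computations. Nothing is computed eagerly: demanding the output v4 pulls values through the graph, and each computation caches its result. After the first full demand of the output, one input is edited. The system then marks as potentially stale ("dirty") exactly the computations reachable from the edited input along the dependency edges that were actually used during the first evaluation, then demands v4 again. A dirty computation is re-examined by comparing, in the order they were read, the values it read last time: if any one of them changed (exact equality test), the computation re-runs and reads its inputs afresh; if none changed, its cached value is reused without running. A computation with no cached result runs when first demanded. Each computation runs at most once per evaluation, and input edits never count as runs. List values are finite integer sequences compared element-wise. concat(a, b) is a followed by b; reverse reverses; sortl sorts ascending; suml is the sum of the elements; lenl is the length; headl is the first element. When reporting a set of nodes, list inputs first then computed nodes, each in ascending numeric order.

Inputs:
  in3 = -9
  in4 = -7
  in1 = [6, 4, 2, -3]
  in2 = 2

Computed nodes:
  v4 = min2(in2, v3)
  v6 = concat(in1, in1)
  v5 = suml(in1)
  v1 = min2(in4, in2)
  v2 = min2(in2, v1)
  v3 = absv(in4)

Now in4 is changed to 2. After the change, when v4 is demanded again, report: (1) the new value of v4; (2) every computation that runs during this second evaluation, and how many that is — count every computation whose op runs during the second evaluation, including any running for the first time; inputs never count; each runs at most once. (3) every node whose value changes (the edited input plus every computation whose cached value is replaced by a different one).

v4 now evaluates to 2.
Run set: v3, v4 (2 run).
Changed values: in4, v3.

Initial pass — values computed on the first demand:
  v3 = absv(-7) = 7
  v4 = min2(2, 7) = 2

Second demand — change propagation:
  v3: re-runs because in4 -7->2; new result 2.
  v4: re-runs because v3 7->2; new result 2 (unchanged).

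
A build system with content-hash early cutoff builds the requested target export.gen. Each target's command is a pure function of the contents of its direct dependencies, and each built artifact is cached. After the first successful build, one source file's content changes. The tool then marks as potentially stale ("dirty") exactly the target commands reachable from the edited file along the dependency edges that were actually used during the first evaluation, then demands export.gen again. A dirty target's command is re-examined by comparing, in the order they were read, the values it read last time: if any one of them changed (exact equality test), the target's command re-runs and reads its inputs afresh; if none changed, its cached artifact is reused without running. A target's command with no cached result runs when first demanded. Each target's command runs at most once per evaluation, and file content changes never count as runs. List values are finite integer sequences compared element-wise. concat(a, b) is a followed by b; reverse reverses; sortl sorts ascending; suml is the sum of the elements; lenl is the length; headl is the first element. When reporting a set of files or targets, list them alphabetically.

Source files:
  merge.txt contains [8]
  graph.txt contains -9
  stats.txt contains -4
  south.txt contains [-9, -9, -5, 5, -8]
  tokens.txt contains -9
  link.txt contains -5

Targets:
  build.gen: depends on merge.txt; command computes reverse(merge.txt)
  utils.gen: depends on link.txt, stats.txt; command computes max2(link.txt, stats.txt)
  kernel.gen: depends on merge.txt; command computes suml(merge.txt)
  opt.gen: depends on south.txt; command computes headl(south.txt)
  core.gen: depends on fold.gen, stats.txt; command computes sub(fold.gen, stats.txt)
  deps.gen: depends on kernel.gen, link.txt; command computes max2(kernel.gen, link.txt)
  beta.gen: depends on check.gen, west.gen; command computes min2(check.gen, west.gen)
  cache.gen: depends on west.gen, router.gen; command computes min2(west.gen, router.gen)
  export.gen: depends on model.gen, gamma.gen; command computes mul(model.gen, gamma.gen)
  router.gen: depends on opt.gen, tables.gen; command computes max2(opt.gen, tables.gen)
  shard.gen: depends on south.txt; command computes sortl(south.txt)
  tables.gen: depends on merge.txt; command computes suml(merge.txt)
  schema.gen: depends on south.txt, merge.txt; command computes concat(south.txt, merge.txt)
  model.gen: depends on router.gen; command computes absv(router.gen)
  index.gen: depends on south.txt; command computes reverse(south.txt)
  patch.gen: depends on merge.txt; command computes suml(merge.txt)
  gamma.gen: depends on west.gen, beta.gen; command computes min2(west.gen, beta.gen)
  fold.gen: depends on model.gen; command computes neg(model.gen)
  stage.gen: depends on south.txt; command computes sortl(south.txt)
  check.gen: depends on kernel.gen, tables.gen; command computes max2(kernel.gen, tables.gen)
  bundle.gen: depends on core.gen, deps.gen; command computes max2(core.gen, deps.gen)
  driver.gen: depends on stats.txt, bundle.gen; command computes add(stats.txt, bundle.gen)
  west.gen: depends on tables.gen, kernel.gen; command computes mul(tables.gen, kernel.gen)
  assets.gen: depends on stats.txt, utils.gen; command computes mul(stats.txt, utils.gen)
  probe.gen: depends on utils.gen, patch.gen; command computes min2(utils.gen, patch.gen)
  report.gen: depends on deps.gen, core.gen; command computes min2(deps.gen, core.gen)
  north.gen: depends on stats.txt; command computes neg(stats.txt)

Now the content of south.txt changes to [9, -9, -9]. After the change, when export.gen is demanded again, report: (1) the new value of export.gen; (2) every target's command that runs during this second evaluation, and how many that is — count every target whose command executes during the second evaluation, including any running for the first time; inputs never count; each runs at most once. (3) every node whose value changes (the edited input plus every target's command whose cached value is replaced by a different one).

First evaluation (everything demanded from the output):
  kernel.gen = suml([8]) = 8
  opt.gen = headl([-9, -9, -5, 5, -8]) = -9
  tables.gen = suml([8]) = 8
  check.gen = max2(8, 8) = 8
  router.gen = max2(-9, 8) = 8
  model.gen = absv(8) = 8
  west.gen = mul(8, 8) = 64
  beta.gen = min2(8, 64) = 8
  gamma.gen = min2(64, 8) = 8
  export.gen = mul(8, 8) = 64

Propagation after the edit:
  opt.gen: runs — south.txt [-9, -9, -5, 5, -8]->[9, -9, -9]; result 9.
  router.gen: runs — opt.gen -9->9; result 9.
  model.gen: runs — router.gen 8->9; result 9.
  export.gen: runs — model.gen 8->9; result 72.

New value of export.gen: 72.
Target commands that run: export.gen, model.gen, opt.gen, router.gen — 4 in total.
Values that change: export.gen, model.gen, opt.gen, router.gen, south.txt.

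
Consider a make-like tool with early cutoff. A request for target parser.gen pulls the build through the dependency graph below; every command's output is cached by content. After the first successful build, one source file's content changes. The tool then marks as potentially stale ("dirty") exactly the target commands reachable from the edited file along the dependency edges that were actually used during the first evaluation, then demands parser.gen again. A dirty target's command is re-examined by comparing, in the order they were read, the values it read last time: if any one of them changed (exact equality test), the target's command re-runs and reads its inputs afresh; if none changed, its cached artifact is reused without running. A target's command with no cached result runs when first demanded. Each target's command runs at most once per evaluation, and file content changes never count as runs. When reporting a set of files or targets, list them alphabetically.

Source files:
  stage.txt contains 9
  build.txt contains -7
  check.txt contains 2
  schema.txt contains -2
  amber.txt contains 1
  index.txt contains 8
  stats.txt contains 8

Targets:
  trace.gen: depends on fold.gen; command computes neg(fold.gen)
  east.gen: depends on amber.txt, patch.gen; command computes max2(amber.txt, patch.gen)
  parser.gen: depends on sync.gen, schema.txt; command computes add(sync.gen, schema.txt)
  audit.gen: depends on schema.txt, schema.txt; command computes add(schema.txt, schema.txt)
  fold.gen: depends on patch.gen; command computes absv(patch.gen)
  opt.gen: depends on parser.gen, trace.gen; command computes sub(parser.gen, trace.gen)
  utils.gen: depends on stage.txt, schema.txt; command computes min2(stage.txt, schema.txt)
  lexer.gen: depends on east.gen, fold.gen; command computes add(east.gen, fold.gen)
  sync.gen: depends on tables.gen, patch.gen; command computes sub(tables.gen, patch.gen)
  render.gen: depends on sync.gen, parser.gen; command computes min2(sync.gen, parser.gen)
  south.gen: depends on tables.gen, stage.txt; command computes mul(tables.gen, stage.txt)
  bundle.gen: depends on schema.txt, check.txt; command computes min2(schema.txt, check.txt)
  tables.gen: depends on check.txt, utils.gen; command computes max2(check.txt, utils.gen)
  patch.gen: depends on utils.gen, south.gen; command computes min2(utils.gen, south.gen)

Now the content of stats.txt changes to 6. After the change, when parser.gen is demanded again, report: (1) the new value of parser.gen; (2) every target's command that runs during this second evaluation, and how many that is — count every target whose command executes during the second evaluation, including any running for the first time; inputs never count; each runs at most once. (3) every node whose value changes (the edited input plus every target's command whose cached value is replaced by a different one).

Demanding parser.gen again yields 2.
0 target commands run: none.
The nodes whose values change: stats.txt.
Note the shortcut — nothing in the graph depends on stats.txt at all, so no recomputation happens.

First demand of the output computes:
  utils.gen = min2(9, -2) = -2
  tables.gen = max2(2, -2) = 2
  south.gen = mul(2, 9) = 18
  patch.gen = min2(-2, 18) = -2
  sync.gen = sub(2, -2) = 4
  parser.gen = add(4, -2) = 2

After the edit, cleaning proceeds:
  no node depends on stats.txt at all; the second demand re-runs nothing.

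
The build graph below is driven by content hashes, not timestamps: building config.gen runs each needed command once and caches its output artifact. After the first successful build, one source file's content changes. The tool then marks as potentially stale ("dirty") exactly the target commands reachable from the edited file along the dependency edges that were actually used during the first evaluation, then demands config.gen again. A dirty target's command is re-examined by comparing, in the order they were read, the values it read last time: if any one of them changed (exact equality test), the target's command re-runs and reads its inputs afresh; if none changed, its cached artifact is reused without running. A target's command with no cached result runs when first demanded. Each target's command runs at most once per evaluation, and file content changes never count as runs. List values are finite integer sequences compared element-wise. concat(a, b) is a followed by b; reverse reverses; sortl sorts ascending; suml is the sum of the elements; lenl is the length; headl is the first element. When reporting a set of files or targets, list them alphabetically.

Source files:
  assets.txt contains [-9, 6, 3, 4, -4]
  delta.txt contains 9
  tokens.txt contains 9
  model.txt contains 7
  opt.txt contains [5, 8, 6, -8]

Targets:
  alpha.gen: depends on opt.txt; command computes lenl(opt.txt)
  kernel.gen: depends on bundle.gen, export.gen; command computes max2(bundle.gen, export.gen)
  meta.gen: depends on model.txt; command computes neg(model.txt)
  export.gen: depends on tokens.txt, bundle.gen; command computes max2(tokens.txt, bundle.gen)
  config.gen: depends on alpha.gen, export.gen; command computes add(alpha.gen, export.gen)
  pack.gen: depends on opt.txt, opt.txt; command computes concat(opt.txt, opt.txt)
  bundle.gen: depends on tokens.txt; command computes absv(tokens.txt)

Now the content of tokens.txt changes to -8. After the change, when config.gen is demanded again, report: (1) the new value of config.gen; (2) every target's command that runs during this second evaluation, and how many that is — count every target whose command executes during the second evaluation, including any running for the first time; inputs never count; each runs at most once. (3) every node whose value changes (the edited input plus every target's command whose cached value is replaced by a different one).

Initial pass — values computed on the first demand:
  alpha.gen = lenl([5, 8, 6, -8]) = 4
  bundle.gen = absv(9) = 9
  export.gen = max2(9, 9) = 9
  config.gen = add(4, 9) = 13

Second demand — change propagation:
  bundle.gen: re-runs because tokens.txt 9->-8; new result 8.
  export.gen: re-runs because tokens.txt 9->-8; bundle.gen 9->8; new result 8.
  config.gen: re-runs because export.gen 9->8; new result 12.

config.gen now evaluates to 12.
Run set: bundle.gen, config.gen, export.gen (3 run).
Changed values: bundle.gen, config.gen, export.gen, tokens.txt.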